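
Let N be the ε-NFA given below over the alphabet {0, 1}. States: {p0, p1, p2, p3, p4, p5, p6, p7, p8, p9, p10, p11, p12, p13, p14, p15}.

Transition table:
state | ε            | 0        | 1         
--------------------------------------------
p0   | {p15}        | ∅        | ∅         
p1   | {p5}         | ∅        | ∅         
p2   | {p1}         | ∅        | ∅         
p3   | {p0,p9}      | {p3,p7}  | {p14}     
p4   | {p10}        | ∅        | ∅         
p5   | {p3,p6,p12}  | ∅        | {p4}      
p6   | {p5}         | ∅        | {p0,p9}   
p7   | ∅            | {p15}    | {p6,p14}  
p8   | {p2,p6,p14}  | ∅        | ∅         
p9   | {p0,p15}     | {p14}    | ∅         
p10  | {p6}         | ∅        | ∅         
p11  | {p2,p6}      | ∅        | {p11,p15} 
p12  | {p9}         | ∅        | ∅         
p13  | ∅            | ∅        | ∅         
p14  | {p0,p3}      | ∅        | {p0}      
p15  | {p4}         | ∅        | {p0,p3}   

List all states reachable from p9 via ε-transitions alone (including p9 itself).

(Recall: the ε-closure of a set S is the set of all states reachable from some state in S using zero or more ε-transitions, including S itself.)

Start with {p9}.
From p9 via ε: add p0, p15.
From p15 via ε: add p4.
From p4 via ε: add p10.
From p10 via ε: add p6.
From p6 via ε: add p5.
From p5 via ε: add p3, p12.
No new states can be added; the closed set is {p0, p3, p4, p5, p6, p9, p10, p12, p15}.

{p0, p3, p4, p5, p6, p9, p10, p12, p15}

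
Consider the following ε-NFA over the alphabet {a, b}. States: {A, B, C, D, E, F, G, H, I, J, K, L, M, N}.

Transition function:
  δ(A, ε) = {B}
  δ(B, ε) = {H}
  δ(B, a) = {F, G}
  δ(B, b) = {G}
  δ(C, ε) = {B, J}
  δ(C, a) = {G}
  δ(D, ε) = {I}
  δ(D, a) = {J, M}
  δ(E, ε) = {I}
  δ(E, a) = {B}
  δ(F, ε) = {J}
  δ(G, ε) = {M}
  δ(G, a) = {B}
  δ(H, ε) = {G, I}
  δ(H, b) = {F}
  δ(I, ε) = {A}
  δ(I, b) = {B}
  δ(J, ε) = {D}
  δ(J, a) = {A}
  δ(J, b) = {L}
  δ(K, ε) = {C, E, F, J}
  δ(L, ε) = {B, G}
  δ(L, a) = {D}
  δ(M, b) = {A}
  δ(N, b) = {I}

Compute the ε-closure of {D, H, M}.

Start with {D, H, M}.
From D via ε: add I.
From H via ε: add G.
From I via ε: add A.
From A via ε: add B.
No new states can be added; the closed set is {A, B, D, G, H, I, M}.

{A, B, D, G, H, I, M}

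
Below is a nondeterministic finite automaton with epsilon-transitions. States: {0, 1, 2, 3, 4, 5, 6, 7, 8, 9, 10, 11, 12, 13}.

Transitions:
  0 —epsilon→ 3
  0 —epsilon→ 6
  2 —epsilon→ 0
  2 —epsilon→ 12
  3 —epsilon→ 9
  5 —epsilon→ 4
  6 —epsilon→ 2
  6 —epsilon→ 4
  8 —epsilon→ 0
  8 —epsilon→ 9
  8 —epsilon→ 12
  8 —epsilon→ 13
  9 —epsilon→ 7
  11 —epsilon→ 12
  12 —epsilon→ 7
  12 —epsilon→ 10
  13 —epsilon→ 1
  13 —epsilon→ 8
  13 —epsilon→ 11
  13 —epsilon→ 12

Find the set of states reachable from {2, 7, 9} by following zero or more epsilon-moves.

Start with {2, 7, 9}.
From 2 via epsilon: add 0, 12.
From 0 via epsilon: add 3, 6.
From 12 via epsilon: add 10.
From 6 via epsilon: add 4.
No new states can be added; the closed set is {0, 2, 3, 4, 6, 7, 9, 10, 12}.

{0, 2, 3, 4, 6, 7, 9, 10, 12}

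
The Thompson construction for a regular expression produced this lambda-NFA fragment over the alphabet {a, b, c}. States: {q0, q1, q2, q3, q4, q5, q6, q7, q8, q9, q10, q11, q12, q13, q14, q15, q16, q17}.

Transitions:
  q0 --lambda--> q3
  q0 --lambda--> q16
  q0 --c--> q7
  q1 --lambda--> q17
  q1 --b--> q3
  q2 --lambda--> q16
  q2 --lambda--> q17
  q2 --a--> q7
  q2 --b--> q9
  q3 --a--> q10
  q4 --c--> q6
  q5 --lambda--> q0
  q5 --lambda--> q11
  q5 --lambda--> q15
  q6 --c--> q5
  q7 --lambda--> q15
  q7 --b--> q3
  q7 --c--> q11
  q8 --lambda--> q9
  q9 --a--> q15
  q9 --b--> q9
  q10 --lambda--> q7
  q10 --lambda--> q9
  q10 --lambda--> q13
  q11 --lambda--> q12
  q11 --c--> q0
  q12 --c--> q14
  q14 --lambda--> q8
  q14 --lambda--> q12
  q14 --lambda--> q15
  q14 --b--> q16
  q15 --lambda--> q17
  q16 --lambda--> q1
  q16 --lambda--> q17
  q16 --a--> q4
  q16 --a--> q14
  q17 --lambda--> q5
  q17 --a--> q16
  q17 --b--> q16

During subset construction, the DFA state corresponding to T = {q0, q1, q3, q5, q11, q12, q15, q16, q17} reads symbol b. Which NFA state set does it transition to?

q1 on b → {q3}.
q17 on b → {q16}.
No b-transition from q0, q3, q5, q11, q12, q15, q16.
Union after reading b: {q3, q16}.
Now take the lambda-closure:
From q16 via lambda: add q1, q17.
From q17 via lambda: add q5.
From q5 via lambda: add q0, q11, q15.
From q11 via lambda: add q12.
No new states can be added; the closed set is {q0, q1, q3, q5, q11, q12, q15, q16, q17}.

{q0, q1, q3, q5, q11, q12, q15, q16, q17}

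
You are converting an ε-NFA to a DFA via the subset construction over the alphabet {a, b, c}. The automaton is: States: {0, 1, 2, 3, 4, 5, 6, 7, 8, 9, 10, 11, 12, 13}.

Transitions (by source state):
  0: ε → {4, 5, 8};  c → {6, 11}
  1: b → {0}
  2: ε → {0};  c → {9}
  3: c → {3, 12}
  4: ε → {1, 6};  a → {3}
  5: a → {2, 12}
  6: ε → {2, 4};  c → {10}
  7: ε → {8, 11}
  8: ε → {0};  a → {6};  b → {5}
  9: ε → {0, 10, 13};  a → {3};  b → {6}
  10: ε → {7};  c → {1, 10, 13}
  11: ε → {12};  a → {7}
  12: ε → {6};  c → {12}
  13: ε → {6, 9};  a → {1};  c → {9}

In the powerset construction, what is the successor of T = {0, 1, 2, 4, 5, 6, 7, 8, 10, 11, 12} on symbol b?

1 on b → {0}.
8 on b → {5}.
No b-transition from 0, 2, 4, 5, 6, 7, 10, 11, 12.
Union after reading b: {0, 5}.
Now take the ε-closure:
From 0 via ε: add 4, 8.
From 4 via ε: add 1, 6.
From 6 via ε: add 2.
No new states can be added; the closed set is {0, 1, 2, 4, 5, 6, 8}.

{0, 1, 2, 4, 5, 6, 8}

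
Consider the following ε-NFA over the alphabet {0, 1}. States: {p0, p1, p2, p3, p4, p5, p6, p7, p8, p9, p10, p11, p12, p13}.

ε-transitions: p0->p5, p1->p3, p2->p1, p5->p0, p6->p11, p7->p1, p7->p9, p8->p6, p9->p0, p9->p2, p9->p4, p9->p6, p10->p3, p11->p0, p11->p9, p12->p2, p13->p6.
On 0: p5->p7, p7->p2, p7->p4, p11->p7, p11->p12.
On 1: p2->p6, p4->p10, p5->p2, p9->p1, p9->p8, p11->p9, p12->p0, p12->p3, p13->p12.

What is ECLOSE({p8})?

{p0, p1, p2, p3, p4, p5, p6, p8, p9, p11}

Start with {p8}.
From p8 via ε: add p6.
From p6 via ε: add p11.
From p11 via ε: add p0, p9.
From p0 via ε: add p5.
From p9 via ε: add p2, p4.
From p2 via ε: add p1.
From p1 via ε: add p3.
No new states can be added; the closed set is {p0, p1, p2, p3, p4, p5, p6, p8, p9, p11}.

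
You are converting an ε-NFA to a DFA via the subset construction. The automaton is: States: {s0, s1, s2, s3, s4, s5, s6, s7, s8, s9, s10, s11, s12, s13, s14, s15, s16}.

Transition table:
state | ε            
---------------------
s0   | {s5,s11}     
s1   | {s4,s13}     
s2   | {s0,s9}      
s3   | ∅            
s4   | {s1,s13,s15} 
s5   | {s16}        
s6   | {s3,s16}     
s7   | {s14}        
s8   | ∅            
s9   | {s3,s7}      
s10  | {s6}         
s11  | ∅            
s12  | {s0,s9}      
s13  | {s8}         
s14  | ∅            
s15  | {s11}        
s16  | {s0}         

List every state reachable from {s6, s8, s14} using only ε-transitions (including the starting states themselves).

{s0, s3, s5, s6, s8, s11, s14, s16}

Start with {s6, s8, s14}.
From s6 via ε: add s3, s16.
From s16 via ε: add s0.
From s0 via ε: add s5, s11.
No new states can be added; the closed set is {s0, s3, s5, s6, s8, s11, s14, s16}.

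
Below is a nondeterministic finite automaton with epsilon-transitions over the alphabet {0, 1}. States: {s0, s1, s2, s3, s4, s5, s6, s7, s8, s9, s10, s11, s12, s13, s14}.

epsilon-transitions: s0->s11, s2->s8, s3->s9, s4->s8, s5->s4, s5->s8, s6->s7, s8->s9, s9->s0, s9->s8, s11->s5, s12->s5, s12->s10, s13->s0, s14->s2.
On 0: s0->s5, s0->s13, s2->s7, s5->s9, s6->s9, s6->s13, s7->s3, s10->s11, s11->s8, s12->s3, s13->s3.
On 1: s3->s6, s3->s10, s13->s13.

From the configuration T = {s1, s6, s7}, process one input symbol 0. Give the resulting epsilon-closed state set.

{s0, s3, s4, s5, s8, s9, s11, s13}

s6 on 0 → {s9, s13}.
s7 on 0 → {s3}.
No 0-transition from s1.
Union after reading 0: {s3, s9, s13}.
Now take the epsilon-closure:
From s9 via epsilon: add s0, s8.
From s0 via epsilon: add s11.
From s11 via epsilon: add s5.
From s5 via epsilon: add s4.
No new states can be added; the closed set is {s0, s3, s4, s5, s8, s9, s11, s13}.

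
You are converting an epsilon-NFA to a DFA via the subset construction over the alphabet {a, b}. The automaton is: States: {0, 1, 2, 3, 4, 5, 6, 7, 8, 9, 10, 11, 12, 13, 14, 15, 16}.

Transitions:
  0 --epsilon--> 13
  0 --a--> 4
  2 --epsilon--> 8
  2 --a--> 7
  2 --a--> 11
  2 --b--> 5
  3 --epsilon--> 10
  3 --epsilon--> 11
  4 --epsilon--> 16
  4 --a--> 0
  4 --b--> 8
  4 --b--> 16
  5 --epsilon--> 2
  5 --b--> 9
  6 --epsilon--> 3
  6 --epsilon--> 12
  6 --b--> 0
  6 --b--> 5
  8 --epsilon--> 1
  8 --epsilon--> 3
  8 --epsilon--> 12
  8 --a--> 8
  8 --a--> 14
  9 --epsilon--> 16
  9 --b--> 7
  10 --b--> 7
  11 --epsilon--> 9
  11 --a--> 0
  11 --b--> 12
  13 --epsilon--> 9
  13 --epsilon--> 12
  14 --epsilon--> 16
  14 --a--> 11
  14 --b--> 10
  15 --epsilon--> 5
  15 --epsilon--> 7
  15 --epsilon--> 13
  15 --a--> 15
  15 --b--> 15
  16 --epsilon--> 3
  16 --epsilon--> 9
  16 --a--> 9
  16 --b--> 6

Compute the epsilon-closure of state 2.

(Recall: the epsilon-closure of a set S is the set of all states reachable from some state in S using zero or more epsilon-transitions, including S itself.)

{1, 2, 3, 8, 9, 10, 11, 12, 16}

Start with {2}.
From 2 via epsilon: add 8.
From 8 via epsilon: add 1, 3, 12.
From 3 via epsilon: add 10, 11.
From 11 via epsilon: add 9.
From 9 via epsilon: add 16.
No new states can be added; the closed set is {1, 2, 3, 8, 9, 10, 11, 12, 16}.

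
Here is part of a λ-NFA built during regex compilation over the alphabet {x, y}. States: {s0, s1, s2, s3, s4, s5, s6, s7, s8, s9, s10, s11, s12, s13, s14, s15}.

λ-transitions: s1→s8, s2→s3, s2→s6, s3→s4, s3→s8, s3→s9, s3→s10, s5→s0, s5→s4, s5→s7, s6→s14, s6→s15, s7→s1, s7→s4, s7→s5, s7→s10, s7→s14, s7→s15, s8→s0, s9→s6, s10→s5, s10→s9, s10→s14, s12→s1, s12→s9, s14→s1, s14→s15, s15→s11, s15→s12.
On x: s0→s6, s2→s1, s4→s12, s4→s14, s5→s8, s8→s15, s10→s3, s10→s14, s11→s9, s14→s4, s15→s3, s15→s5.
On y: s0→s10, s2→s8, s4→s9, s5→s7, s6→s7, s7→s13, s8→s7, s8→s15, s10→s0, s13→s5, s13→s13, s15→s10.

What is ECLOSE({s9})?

Start with {s9}.
From s9 via λ: add s6.
From s6 via λ: add s14, s15.
From s14 via λ: add s1.
From s15 via λ: add s11, s12.
From s1 via λ: add s8.
From s8 via λ: add s0.
No new states can be added; the closed set is {s0, s1, s6, s8, s9, s11, s12, s14, s15}.

{s0, s1, s6, s8, s9, s11, s12, s14, s15}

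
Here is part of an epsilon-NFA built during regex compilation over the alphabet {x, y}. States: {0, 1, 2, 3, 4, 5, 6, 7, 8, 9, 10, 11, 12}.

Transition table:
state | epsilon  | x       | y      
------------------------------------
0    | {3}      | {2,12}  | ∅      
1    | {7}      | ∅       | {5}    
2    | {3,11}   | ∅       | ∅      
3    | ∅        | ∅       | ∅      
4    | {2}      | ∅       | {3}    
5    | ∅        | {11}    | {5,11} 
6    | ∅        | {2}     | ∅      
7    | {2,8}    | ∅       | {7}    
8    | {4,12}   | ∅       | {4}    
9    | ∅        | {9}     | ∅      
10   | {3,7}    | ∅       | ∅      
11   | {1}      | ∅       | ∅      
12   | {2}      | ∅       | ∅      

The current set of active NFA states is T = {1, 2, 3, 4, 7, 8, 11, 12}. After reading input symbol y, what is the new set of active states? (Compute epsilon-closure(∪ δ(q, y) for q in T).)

1 on y → {5}.
4 on y → {3}.
7 on y → {7}.
8 on y → {4}.
No y-transition from 2, 3, 11, 12.
Union after reading y: {3, 4, 5, 7}.
Now take the epsilon-closure:
From 4 via epsilon: add 2.
From 7 via epsilon: add 8.
From 2 via epsilon: add 11.
From 8 via epsilon: add 12.
From 11 via epsilon: add 1.
No new states can be added; the closed set is {1, 2, 3, 4, 5, 7, 8, 11, 12}.

{1, 2, 3, 4, 5, 7, 8, 11, 12}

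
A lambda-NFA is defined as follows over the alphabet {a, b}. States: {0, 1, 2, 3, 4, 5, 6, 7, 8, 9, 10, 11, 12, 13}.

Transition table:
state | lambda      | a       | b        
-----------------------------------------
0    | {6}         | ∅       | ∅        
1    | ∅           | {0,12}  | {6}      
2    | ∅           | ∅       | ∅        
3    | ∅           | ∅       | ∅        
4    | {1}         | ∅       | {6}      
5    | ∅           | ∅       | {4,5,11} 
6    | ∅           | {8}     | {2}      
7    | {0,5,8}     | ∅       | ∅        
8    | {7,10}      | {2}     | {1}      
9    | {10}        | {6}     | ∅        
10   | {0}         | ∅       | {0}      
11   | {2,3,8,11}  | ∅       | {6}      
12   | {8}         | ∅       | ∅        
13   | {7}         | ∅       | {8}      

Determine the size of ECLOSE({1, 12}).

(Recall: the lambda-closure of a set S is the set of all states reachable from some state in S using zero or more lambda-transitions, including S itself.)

8

Start with {1, 12}.
From 12 via lambda: add 8.
From 8 via lambda: add 7, 10.
From 7 via lambda: add 0, 5.
From 0 via lambda: add 6.
lambda-closure = {0, 1, 5, 6, 7, 8, 10, 12}, which has 8 states.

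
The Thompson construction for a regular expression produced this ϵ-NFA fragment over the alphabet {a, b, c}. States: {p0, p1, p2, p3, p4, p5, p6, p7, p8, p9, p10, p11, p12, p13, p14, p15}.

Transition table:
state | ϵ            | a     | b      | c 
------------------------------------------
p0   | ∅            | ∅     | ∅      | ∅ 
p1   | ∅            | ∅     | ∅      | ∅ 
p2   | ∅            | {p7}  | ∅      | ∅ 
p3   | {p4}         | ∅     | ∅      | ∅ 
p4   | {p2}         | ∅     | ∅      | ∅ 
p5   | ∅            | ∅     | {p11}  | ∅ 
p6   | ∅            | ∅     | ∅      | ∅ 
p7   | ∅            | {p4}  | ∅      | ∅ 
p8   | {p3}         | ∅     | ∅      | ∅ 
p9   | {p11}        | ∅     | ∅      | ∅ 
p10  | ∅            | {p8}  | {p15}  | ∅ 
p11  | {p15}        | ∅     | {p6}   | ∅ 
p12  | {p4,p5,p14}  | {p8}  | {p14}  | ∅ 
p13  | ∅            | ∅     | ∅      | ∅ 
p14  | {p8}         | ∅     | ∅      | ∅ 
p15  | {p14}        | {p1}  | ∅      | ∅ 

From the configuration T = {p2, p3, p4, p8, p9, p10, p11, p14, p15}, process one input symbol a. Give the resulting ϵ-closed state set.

p2 on a → {p7}.
p10 on a → {p8}.
p15 on a → {p1}.
No a-transition from p3, p4, p8, p9, p11, p14.
Union after reading a: {p1, p7, p8}.
Now take the ϵ-closure:
From p8 via ϵ: add p3.
From p3 via ϵ: add p4.
From p4 via ϵ: add p2.
No new states can be added; the closed set is {p1, p2, p3, p4, p7, p8}.

{p1, p2, p3, p4, p7, p8}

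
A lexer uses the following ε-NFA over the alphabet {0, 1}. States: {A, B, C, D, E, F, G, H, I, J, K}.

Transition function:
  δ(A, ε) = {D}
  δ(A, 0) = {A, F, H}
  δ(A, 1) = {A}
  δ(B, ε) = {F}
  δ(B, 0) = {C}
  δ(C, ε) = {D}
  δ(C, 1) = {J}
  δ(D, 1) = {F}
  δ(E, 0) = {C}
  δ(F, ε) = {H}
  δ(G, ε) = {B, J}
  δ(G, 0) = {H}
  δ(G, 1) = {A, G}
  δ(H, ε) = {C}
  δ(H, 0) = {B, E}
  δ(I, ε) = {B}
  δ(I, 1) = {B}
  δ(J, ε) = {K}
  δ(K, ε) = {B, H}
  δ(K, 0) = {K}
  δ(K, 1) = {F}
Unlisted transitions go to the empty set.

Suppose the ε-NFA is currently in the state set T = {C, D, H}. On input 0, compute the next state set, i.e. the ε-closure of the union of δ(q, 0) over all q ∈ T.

H on 0 → {B, E}.
No 0-transition from C, D.
Union after reading 0: {B, E}.
Now take the ε-closure:
From B via ε: add F.
From F via ε: add H.
From H via ε: add C.
From C via ε: add D.
No new states can be added; the closed set is {B, C, D, E, F, H}.

{B, C, D, E, F, H}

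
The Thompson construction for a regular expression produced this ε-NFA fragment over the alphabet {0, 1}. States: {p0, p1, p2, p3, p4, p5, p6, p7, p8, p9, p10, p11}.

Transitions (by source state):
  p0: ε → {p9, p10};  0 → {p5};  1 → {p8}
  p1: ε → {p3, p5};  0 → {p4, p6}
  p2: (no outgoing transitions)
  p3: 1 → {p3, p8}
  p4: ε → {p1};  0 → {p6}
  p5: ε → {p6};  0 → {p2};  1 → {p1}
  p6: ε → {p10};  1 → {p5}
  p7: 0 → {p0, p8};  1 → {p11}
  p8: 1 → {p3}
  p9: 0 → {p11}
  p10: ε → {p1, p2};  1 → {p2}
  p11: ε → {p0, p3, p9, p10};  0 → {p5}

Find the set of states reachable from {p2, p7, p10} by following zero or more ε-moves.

Start with {p2, p7, p10}.
From p10 via ε: add p1.
From p1 via ε: add p3, p5.
From p5 via ε: add p6.
No new states can be added; the closed set is {p1, p2, p3, p5, p6, p7, p10}.

{p1, p2, p3, p5, p6, p7, p10}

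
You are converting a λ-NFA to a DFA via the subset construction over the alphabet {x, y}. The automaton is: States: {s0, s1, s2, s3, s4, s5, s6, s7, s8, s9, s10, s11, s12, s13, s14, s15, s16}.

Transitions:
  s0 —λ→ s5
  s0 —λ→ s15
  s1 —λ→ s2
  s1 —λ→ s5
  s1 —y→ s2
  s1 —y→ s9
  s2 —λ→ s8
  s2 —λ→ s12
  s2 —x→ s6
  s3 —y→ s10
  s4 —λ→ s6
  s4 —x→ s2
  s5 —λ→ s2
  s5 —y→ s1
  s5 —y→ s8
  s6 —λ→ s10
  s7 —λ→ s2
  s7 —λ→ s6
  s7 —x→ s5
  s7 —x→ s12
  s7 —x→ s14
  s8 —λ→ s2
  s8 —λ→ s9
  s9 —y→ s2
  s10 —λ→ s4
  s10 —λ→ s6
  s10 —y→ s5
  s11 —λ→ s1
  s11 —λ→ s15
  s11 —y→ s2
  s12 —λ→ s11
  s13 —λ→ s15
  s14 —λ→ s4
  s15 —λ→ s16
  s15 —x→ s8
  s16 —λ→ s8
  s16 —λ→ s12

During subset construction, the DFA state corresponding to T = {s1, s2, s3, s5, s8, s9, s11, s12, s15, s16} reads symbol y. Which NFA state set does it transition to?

s1 on y → {s2, s9}.
s3 on y → {s10}.
s5 on y → {s1, s8}.
s9 on y → {s2}.
s11 on y → {s2}.
No y-transition from s2, s8, s12, s15, s16.
Union after reading y: {s1, s2, s8, s9, s10}.
Now take the λ-closure:
From s1 via λ: add s5.
From s2 via λ: add s12.
From s10 via λ: add s4, s6.
From s12 via λ: add s11.
From s11 via λ: add s15.
From s15 via λ: add s16.
No new states can be added; the closed set is {s1, s2, s4, s5, s6, s8, s9, s10, s11, s12, s15, s16}.

{s1, s2, s4, s5, s6, s8, s9, s10, s11, s12, s15, s16}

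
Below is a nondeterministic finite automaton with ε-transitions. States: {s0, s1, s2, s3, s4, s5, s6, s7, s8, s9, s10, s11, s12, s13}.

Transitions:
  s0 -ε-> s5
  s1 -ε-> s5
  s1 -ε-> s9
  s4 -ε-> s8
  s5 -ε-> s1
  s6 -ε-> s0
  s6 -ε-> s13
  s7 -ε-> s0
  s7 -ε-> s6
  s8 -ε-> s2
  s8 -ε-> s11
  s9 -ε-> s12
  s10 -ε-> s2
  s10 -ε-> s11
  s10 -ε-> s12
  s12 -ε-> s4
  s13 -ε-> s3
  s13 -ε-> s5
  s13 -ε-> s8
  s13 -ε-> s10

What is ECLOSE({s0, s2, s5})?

Start with {s0, s2, s5}.
From s5 via ε: add s1.
From s1 via ε: add s9.
From s9 via ε: add s12.
From s12 via ε: add s4.
From s4 via ε: add s8.
From s8 via ε: add s11.
No new states can be added; the closed set is {s0, s1, s2, s4, s5, s8, s9, s11, s12}.

{s0, s1, s2, s4, s5, s8, s9, s11, s12}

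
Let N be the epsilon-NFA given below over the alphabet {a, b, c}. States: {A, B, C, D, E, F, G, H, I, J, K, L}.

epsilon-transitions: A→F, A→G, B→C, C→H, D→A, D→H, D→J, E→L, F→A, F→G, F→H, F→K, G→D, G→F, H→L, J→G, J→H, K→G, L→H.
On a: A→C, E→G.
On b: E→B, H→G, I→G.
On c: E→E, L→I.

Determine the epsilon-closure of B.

Start with {B}.
From B via epsilon: add C.
From C via epsilon: add H.
From H via epsilon: add L.
No new states can be added; the closed set is {B, C, H, L}.

{B, C, H, L}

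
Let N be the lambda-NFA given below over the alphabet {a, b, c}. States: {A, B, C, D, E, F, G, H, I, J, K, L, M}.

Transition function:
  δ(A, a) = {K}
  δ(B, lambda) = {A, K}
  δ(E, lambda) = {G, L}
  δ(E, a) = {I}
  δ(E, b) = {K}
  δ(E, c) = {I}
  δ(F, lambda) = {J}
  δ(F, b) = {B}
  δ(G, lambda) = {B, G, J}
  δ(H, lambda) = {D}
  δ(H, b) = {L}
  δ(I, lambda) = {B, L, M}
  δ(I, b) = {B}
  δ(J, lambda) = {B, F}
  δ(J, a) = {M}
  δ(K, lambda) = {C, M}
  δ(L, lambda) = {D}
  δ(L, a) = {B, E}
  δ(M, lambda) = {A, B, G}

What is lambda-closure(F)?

{A, B, C, F, G, J, K, M}

Start with {F}.
From F via lambda: add J.
From J via lambda: add B.
From B via lambda: add A, K.
From K via lambda: add C, M.
From M via lambda: add G.
No new states can be added; the closed set is {A, B, C, F, G, J, K, M}.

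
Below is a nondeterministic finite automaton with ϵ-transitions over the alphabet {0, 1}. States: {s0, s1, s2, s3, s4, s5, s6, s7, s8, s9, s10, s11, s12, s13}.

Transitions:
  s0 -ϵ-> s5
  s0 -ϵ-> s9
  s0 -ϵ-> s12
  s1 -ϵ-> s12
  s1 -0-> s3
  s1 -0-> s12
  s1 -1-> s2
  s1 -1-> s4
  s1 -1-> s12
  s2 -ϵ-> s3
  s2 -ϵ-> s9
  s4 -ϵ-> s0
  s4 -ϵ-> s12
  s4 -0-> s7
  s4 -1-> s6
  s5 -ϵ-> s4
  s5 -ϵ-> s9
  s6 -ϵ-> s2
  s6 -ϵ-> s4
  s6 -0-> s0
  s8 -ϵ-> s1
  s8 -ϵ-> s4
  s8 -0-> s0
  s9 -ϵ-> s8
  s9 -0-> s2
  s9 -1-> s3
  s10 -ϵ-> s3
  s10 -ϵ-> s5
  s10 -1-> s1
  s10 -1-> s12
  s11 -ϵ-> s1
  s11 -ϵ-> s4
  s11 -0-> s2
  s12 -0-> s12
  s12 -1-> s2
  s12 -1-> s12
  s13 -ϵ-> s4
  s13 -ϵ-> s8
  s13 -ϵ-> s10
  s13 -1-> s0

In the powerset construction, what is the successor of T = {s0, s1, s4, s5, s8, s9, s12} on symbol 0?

s1 on 0 → {s3, s12}.
s4 on 0 → {s7}.
s8 on 0 → {s0}.
s9 on 0 → {s2}.
s12 on 0 → {s12}.
No 0-transition from s0, s5.
Union after reading 0: {s0, s2, s3, s7, s12}.
Now take the ϵ-closure:
From s0 via ϵ: add s5, s9.
From s5 via ϵ: add s4.
From s9 via ϵ: add s8.
From s8 via ϵ: add s1.
No new states can be added; the closed set is {s0, s1, s2, s3, s4, s5, s7, s8, s9, s12}.

{s0, s1, s2, s3, s4, s5, s7, s8, s9, s12}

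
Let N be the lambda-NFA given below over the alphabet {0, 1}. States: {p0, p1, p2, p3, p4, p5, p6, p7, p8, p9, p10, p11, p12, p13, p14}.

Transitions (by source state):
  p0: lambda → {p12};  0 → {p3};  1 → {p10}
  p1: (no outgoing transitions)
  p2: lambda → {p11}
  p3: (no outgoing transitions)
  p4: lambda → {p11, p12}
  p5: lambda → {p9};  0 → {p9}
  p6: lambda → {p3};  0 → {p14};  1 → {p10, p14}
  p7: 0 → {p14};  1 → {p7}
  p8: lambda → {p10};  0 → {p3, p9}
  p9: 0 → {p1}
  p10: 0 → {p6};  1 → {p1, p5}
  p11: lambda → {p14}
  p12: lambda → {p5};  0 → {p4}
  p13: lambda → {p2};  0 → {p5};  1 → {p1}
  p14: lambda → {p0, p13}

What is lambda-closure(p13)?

{p0, p2, p5, p9, p11, p12, p13, p14}

Start with {p13}.
From p13 via lambda: add p2.
From p2 via lambda: add p11.
From p11 via lambda: add p14.
From p14 via lambda: add p0.
From p0 via lambda: add p12.
From p12 via lambda: add p5.
From p5 via lambda: add p9.
No new states can be added; the closed set is {p0, p2, p5, p9, p11, p12, p13, p14}.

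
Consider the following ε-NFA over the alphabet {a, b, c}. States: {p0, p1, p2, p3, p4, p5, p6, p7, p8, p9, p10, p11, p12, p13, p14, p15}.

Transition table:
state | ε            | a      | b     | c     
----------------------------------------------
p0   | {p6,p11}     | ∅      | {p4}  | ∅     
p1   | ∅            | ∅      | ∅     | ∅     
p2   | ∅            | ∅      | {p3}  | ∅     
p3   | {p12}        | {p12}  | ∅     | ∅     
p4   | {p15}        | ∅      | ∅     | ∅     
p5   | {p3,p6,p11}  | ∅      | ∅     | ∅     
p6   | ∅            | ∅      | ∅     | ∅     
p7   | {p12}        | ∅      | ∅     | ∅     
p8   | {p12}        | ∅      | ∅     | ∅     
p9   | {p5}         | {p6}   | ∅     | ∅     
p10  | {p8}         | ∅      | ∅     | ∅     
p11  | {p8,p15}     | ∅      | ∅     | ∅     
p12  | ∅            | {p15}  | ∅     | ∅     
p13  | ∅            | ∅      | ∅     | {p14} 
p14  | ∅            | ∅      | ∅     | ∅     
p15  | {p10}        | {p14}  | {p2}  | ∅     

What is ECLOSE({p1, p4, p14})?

{p1, p4, p8, p10, p12, p14, p15}

Start with {p1, p4, p14}.
From p4 via ε: add p15.
From p15 via ε: add p10.
From p10 via ε: add p8.
From p8 via ε: add p12.
No new states can be added; the closed set is {p1, p4, p8, p10, p12, p14, p15}.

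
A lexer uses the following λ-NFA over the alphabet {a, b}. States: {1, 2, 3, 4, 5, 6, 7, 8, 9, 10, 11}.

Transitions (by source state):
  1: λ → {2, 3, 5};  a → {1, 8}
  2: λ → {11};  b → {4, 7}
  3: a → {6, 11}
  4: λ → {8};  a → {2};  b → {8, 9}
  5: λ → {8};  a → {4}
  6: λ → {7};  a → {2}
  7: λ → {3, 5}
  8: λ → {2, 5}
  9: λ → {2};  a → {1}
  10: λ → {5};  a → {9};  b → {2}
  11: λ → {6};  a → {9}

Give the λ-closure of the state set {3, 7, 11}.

{2, 3, 5, 6, 7, 8, 11}

Start with {3, 7, 11}.
From 7 via λ: add 5.
From 11 via λ: add 6.
From 5 via λ: add 8.
From 8 via λ: add 2.
No new states can be added; the closed set is {2, 3, 5, 6, 7, 8, 11}.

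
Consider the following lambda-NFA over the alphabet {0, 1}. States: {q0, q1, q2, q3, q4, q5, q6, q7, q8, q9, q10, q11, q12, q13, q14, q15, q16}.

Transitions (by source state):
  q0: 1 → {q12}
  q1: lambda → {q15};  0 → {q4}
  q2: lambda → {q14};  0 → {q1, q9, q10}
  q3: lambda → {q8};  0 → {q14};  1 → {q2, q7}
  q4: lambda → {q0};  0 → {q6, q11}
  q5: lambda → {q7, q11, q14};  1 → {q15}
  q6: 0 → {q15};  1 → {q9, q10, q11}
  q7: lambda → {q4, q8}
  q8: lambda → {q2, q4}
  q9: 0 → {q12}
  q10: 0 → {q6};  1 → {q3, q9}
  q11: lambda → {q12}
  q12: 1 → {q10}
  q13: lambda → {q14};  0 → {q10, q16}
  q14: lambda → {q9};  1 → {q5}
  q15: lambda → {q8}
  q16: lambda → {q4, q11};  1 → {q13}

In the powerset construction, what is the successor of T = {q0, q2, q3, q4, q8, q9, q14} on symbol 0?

q2 on 0 → {q1, q9, q10}.
q3 on 0 → {q14}.
q4 on 0 → {q6, q11}.
q9 on 0 → {q12}.
No 0-transition from q0, q8, q14.
Union after reading 0: {q1, q6, q9, q10, q11, q12, q14}.
Now take the lambda-closure:
From q1 via lambda: add q15.
From q15 via lambda: add q8.
From q8 via lambda: add q2, q4.
From q4 via lambda: add q0.
No new states can be added; the closed set is {q0, q1, q2, q4, q6, q8, q9, q10, q11, q12, q14, q15}.

{q0, q1, q2, q4, q6, q8, q9, q10, q11, q12, q14, q15}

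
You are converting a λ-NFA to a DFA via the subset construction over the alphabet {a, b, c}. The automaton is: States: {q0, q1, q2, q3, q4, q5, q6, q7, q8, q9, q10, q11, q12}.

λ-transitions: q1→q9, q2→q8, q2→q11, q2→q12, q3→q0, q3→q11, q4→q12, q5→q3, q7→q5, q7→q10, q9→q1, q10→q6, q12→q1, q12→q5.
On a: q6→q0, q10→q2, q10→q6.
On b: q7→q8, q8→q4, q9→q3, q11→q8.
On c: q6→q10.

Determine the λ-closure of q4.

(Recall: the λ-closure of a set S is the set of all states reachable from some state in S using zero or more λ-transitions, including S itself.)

{q0, q1, q3, q4, q5, q9, q11, q12}

Start with {q4}.
From q4 via λ: add q12.
From q12 via λ: add q1, q5.
From q1 via λ: add q9.
From q5 via λ: add q3.
From q3 via λ: add q0, q11.
No new states can be added; the closed set is {q0, q1, q3, q4, q5, q9, q11, q12}.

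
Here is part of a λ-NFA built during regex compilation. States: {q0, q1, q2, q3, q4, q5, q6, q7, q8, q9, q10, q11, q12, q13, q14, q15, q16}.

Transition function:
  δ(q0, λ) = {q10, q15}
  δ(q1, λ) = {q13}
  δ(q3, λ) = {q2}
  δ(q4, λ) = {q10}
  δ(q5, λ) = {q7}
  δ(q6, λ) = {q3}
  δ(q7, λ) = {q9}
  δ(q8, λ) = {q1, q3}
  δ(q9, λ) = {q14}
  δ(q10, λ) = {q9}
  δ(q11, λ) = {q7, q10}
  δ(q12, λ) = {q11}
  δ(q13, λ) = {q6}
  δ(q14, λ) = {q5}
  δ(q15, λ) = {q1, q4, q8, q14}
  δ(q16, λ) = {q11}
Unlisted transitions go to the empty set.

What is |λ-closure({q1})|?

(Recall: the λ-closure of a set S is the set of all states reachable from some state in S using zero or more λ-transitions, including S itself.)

Start with {q1}.
From q1 via λ: add q13.
From q13 via λ: add q6.
From q6 via λ: add q3.
From q3 via λ: add q2.
λ-closure = {q1, q2, q3, q6, q13}, which has 5 states.

5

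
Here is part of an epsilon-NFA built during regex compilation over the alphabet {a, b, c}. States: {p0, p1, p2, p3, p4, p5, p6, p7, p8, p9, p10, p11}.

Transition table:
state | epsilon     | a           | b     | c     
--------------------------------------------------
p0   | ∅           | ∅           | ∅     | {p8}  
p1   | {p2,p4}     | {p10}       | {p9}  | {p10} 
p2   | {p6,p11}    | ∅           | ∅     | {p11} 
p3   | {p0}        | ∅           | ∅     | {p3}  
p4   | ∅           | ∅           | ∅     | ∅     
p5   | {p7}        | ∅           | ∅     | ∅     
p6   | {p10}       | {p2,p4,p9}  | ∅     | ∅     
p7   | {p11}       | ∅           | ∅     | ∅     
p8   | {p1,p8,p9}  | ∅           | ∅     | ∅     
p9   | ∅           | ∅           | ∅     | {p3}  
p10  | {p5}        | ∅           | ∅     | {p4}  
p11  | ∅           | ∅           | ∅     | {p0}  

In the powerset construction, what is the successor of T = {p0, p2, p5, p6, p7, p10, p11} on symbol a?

{p2, p4, p5, p6, p7, p9, p10, p11}

p6 on a → {p2, p4, p9}.
No a-transition from p0, p2, p5, p7, p10, p11.
Union after reading a: {p2, p4, p9}.
Now take the epsilon-closure:
From p2 via epsilon: add p6, p11.
From p6 via epsilon: add p10.
From p10 via epsilon: add p5.
From p5 via epsilon: add p7.
No new states can be added; the closed set is {p2, p4, p5, p6, p7, p9, p10, p11}.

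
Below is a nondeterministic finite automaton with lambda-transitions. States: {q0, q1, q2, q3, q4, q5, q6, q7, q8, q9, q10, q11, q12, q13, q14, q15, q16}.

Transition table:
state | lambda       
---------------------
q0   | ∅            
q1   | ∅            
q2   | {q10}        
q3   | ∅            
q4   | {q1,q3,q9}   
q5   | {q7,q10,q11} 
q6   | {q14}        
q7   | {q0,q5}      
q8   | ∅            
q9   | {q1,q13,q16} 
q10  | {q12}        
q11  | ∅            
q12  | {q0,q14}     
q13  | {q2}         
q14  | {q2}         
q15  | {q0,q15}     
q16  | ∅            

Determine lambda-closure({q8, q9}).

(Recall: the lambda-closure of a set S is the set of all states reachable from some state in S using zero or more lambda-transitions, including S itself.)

Start with {q8, q9}.
From q9 via lambda: add q1, q13, q16.
From q13 via lambda: add q2.
From q2 via lambda: add q10.
From q10 via lambda: add q12.
From q12 via lambda: add q0, q14.
No new states can be added; the closed set is {q0, q1, q2, q8, q9, q10, q12, q13, q14, q16}.

{q0, q1, q2, q8, q9, q10, q12, q13, q14, q16}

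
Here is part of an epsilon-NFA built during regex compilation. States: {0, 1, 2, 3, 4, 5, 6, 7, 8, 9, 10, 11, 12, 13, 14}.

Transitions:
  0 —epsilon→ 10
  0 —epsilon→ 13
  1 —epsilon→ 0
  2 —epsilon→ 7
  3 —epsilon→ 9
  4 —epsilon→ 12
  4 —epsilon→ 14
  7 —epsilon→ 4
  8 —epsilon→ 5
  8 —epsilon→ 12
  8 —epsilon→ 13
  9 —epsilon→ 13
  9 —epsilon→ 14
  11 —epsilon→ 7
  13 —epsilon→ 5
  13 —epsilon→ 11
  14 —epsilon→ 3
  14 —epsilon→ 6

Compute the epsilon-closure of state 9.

{3, 4, 5, 6, 7, 9, 11, 12, 13, 14}

Start with {9}.
From 9 via epsilon: add 13, 14.
From 13 via epsilon: add 5, 11.
From 14 via epsilon: add 3, 6.
From 11 via epsilon: add 7.
From 7 via epsilon: add 4.
From 4 via epsilon: add 12.
No new states can be added; the closed set is {3, 4, 5, 6, 7, 9, 11, 12, 13, 14}.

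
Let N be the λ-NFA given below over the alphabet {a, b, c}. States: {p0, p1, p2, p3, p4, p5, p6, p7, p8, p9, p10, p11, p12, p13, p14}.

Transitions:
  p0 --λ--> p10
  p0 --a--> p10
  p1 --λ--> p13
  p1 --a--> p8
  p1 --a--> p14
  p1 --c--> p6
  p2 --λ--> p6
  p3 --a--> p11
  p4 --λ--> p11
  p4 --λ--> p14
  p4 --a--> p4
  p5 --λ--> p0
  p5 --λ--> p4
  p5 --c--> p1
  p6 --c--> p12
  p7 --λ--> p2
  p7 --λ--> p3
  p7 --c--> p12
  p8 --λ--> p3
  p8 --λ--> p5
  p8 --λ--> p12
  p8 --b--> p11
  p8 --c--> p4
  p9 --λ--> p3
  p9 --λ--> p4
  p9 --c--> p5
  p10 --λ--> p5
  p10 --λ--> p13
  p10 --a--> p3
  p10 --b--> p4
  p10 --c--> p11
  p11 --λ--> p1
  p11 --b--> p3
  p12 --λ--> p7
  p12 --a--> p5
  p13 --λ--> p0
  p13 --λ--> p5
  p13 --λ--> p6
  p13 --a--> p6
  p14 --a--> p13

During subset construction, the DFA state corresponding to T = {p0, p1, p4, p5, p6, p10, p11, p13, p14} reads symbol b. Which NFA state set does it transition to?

{p0, p1, p3, p4, p5, p6, p10, p11, p13, p14}

p10 on b → {p4}.
p11 on b → {p3}.
No b-transition from p0, p1, p4, p5, p6, p13, p14.
Union after reading b: {p3, p4}.
Now take the λ-closure:
From p4 via λ: add p11, p14.
From p11 via λ: add p1.
From p1 via λ: add p13.
From p13 via λ: add p0, p5, p6.
From p0 via λ: add p10.
No new states can be added; the closed set is {p0, p1, p3, p4, p5, p6, p10, p11, p13, p14}.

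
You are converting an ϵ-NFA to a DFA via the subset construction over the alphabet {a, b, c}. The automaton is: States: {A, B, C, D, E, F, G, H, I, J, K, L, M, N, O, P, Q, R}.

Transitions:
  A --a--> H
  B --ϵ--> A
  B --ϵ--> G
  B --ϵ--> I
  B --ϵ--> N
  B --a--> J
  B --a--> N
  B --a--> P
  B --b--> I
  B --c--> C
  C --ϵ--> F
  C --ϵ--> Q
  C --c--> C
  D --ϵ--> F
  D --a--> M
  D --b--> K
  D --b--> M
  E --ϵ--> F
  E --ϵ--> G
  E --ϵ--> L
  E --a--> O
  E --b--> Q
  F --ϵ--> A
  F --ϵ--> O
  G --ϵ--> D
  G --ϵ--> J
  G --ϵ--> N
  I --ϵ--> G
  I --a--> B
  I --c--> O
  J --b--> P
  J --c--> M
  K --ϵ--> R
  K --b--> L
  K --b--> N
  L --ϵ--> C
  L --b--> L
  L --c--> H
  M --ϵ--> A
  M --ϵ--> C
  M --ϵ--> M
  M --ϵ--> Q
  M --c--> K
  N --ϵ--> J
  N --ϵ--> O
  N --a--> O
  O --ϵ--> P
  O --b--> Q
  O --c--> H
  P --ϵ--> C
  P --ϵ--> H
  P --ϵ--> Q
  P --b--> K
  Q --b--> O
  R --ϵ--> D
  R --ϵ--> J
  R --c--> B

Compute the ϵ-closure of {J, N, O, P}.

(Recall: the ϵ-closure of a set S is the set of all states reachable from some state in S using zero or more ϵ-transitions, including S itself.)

{A, C, F, H, J, N, O, P, Q}

Start with {J, N, O, P}.
From P via ϵ: add C, H, Q.
From C via ϵ: add F.
From F via ϵ: add A.
No new states can be added; the closed set is {A, C, F, H, J, N, O, P, Q}.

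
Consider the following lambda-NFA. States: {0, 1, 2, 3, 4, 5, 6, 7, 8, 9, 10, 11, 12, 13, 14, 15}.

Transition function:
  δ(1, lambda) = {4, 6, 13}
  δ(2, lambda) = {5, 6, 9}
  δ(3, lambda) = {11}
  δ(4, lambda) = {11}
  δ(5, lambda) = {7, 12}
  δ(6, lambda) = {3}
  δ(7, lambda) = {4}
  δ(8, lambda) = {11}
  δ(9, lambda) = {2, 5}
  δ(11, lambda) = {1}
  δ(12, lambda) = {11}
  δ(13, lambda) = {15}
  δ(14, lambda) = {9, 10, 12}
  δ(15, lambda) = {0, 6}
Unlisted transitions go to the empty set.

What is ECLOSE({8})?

{0, 1, 3, 4, 6, 8, 11, 13, 15}

Start with {8}.
From 8 via lambda: add 11.
From 11 via lambda: add 1.
From 1 via lambda: add 4, 6, 13.
From 6 via lambda: add 3.
From 13 via lambda: add 15.
From 15 via lambda: add 0.
No new states can be added; the closed set is {0, 1, 3, 4, 6, 8, 11, 13, 15}.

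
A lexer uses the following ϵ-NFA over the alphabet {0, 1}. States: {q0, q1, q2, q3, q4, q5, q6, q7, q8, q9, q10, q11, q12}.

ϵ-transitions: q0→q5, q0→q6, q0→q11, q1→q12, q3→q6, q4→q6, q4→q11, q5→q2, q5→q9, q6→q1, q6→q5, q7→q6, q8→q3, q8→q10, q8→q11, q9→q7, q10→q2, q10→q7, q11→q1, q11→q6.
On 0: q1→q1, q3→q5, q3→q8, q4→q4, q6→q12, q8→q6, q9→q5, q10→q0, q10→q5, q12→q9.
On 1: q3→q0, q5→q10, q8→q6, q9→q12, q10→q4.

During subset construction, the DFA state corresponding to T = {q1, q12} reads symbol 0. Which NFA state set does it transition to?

q1 on 0 → {q1}.
q12 on 0 → {q9}.
Union after reading 0: {q1, q9}.
Now take the ϵ-closure:
From q1 via ϵ: add q12.
From q9 via ϵ: add q7.
From q7 via ϵ: add q6.
From q6 via ϵ: add q5.
From q5 via ϵ: add q2.
No new states can be added; the closed set is {q1, q2, q5, q6, q7, q9, q12}.

{q1, q2, q5, q6, q7, q9, q12}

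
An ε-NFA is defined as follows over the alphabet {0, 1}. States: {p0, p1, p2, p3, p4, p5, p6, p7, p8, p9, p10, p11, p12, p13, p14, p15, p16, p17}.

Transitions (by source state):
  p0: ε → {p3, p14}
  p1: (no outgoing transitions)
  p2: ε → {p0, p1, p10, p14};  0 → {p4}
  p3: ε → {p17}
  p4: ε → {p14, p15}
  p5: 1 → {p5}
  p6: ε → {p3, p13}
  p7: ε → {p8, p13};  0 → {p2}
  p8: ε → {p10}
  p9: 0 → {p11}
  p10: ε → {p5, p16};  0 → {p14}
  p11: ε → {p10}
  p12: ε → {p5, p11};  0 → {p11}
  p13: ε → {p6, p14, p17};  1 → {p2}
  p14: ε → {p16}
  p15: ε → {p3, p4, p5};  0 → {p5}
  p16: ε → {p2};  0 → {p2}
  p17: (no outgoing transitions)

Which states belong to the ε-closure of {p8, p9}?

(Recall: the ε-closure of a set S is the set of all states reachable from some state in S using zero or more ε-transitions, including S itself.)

{p0, p1, p2, p3, p5, p8, p9, p10, p14, p16, p17}

Start with {p8, p9}.
From p8 via ε: add p10.
From p10 via ε: add p5, p16.
From p16 via ε: add p2.
From p2 via ε: add p0, p1, p14.
From p0 via ε: add p3.
From p3 via ε: add p17.
No new states can be added; the closed set is {p0, p1, p2, p3, p5, p8, p9, p10, p14, p16, p17}.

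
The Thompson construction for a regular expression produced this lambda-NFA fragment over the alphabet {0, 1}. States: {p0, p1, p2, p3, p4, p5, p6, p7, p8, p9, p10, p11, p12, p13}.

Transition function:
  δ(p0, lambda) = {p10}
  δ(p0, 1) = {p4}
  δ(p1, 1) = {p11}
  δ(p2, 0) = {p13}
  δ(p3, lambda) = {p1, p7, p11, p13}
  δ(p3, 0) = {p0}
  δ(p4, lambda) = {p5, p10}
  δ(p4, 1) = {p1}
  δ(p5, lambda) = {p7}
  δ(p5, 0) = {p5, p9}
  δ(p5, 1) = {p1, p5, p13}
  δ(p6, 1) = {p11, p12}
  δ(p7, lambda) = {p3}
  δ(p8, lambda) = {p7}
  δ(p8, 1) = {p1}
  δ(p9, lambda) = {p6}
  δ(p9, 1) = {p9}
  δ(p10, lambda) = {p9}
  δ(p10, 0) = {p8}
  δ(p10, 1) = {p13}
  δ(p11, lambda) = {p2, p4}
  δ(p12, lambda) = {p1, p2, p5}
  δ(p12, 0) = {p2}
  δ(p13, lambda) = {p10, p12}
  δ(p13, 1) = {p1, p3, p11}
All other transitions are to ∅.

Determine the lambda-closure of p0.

Start with {p0}.
From p0 via lambda: add p10.
From p10 via lambda: add p9.
From p9 via lambda: add p6.
No new states can be added; the closed set is {p0, p6, p9, p10}.

{p0, p6, p9, p10}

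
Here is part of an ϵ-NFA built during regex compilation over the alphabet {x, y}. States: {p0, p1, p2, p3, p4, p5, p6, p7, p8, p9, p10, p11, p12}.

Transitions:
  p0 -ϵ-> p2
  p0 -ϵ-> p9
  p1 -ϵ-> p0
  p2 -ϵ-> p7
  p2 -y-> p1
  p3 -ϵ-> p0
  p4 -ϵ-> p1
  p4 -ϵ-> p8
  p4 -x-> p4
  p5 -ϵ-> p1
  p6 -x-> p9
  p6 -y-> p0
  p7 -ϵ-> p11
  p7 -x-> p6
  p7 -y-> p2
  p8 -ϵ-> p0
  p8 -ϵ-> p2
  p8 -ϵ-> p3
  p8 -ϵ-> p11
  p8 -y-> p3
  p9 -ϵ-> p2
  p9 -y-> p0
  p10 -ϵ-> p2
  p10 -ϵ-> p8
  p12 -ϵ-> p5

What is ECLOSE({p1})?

Start with {p1}.
From p1 via ϵ: add p0.
From p0 via ϵ: add p2, p9.
From p2 via ϵ: add p7.
From p7 via ϵ: add p11.
No new states can be added; the closed set is {p0, p1, p2, p7, p9, p11}.

{p0, p1, p2, p7, p9, p11}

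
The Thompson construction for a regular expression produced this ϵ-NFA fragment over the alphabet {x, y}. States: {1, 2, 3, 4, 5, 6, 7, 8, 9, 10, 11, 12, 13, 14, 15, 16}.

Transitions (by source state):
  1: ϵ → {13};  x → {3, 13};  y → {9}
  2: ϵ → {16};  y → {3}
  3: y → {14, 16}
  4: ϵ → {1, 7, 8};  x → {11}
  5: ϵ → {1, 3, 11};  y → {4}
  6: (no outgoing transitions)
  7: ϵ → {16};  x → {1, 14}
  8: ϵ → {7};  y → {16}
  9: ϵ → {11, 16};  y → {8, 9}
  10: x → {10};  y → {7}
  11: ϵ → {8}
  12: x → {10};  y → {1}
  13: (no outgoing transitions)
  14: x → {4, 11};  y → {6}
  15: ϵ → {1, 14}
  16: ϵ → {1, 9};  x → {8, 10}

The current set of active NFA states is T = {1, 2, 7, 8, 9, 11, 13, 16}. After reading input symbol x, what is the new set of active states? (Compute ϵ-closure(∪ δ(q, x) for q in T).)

{1, 3, 7, 8, 9, 10, 11, 13, 14, 16}

1 on x → {3, 13}.
7 on x → {1, 14}.
16 on x → {8, 10}.
No x-transition from 2, 8, 9, 11, 13.
Union after reading x: {1, 3, 8, 10, 13, 14}.
Now take the ϵ-closure:
From 8 via ϵ: add 7.
From 7 via ϵ: add 16.
From 16 via ϵ: add 9.
From 9 via ϵ: add 11.
No new states can be added; the closed set is {1, 3, 7, 8, 9, 10, 11, 13, 14, 16}.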